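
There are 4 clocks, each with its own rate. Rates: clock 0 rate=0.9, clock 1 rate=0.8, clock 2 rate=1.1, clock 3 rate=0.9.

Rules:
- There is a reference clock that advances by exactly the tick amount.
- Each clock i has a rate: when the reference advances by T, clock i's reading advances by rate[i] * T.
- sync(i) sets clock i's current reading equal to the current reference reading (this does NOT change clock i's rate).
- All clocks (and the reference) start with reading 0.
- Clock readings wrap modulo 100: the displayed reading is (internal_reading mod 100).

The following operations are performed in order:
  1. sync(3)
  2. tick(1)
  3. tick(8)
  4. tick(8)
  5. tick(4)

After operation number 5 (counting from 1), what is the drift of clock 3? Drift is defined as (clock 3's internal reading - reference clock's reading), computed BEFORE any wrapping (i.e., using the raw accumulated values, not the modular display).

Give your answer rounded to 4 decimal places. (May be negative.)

Answer: -2.1000

Derivation:
After op 1 sync(3): ref=0.0000 raw=[0.0000 0.0000 0.0000 0.0000]
After op 2 tick(1): ref=1.0000 raw=[0.9000 0.8000 1.1000 0.9000]
After op 3 tick(8): ref=9.0000 raw=[8.1000 7.2000 9.9000 8.1000]
After op 4 tick(8): ref=17.0000 raw=[15.3000 13.6000 18.7000 15.3000]
After op 5 tick(4): ref=21.0000 raw=[18.9000 16.8000 23.1000 18.9000]
Drift of clock 3 after op 5: 18.9000 - 21.0000 = -2.1000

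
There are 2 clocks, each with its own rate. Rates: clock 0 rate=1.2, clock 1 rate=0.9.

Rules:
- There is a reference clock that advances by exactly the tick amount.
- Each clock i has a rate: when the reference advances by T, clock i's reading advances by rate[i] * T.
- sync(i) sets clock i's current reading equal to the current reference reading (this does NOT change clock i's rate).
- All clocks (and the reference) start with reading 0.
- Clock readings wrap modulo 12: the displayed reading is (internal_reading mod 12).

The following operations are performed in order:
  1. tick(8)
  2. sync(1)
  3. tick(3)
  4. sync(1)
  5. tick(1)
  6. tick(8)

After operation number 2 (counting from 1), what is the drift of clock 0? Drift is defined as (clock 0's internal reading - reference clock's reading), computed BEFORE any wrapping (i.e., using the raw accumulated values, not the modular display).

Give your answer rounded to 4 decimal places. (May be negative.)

Answer: 1.6000

Derivation:
After op 1 tick(8): ref=8.0000 raw=[9.6000 7.2000]
After op 2 sync(1): ref=8.0000 raw=[9.6000 8.0000]
Drift of clock 0 after op 2: 9.6000 - 8.0000 = 1.6000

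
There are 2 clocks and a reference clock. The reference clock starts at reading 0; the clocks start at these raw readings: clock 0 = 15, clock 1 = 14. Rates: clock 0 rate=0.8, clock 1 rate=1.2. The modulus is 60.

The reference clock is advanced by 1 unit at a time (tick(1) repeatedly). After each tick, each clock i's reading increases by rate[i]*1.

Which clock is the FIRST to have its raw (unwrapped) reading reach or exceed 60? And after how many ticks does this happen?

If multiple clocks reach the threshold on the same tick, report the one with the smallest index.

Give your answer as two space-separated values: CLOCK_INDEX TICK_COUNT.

Answer: 1 39

Derivation:
clock 0: start=15, rate=0.8, needs 60-15 = 45; ticks = ceil(45/0.8) = ceil(56.2500) = 57; reading at tick 57 = 15 + 0.8*57 = 60.6000
clock 1: start=14, rate=1.2, needs 60-14 = 46; ticks = ceil(46/1.2) = ceil(38.3333) = 39; reading at tick 39 = 14 + 1.2*39 = 60.8000
Minimum tick count = 39; winners = [1]; smallest index = 1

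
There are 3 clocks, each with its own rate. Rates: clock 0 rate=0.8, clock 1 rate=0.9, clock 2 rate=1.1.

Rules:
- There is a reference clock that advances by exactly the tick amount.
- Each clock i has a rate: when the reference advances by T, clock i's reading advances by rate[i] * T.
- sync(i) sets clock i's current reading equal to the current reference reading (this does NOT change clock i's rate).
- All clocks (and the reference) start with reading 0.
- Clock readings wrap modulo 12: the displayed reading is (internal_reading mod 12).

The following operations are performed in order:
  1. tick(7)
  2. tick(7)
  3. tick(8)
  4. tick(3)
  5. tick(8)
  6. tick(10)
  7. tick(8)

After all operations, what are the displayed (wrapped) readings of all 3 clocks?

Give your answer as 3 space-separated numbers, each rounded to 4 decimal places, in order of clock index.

After op 1 tick(7): ref=7.0000 raw=[5.6000 6.3000 7.7000]
After op 2 tick(7): ref=14.0000 raw=[11.2000 12.6000 15.4000]
After op 3 tick(8): ref=22.0000 raw=[17.6000 19.8000 24.2000]
After op 4 tick(3): ref=25.0000 raw=[20.0000 22.5000 27.5000]
After op 5 tick(8): ref=33.0000 raw=[26.4000 29.7000 36.3000]
After op 6 tick(10): ref=43.0000 raw=[34.4000 38.7000 47.3000]
After op 7 tick(8): ref=51.0000 raw=[40.8000 45.9000 56.1000]
Wrap final raw readings (mod 12): 40.8000 mod 12 = 4.8000; 45.9000 mod 12 = 9.9000; 56.1000 mod 12 = 8.1000

Answer: 4.8000 9.9000 8.1000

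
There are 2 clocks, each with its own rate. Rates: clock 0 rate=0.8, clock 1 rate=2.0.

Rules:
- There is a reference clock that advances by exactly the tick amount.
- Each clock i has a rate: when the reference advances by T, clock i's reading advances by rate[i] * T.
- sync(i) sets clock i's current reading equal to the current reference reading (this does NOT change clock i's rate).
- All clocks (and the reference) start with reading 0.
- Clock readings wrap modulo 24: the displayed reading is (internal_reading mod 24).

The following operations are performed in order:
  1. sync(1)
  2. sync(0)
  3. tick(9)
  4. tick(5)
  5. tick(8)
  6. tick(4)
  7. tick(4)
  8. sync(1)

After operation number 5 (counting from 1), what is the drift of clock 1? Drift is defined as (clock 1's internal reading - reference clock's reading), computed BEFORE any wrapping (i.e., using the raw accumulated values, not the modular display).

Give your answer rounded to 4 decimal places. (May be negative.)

After op 1 sync(1): ref=0.0000 raw=[0.0000 0.0000]
After op 2 sync(0): ref=0.0000 raw=[0.0000 0.0000]
After op 3 tick(9): ref=9.0000 raw=[7.2000 18.0000]
After op 4 tick(5): ref=14.0000 raw=[11.2000 28.0000]
After op 5 tick(8): ref=22.0000 raw=[17.6000 44.0000]
Drift of clock 1 after op 5: 44.0000 - 22.0000 = 22.0000

Answer: 22.0000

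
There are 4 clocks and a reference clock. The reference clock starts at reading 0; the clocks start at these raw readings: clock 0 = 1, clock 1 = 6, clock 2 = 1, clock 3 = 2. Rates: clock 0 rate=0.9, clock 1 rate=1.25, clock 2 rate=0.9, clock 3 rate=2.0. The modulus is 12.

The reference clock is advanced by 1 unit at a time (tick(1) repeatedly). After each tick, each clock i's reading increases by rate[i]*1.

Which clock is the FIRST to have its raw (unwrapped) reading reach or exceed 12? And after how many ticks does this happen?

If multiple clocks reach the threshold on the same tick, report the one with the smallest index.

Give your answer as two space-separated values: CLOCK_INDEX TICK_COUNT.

clock 0: start=1, rate=0.9, needs 12-1 = 11; ticks = ceil(11/0.9) = ceil(12.2222) = 13; reading at tick 13 = 1 + 0.9*13 = 12.7000
clock 1: start=6, rate=1.25, needs 12-6 = 6; ticks = ceil(6/1.25) = ceil(4.8000) = 5; reading at tick 5 = 6 + 1.25*5 = 12.2500
clock 2: start=1, rate=0.9, needs 12-1 = 11; ticks = ceil(11/0.9) = ceil(12.2222) = 13; reading at tick 13 = 1 + 0.9*13 = 12.7000
clock 3: start=2, rate=2.0, needs 12-2 = 10; ticks = ceil(10/2.0) = ceil(5.0000) = 5; reading at tick 5 = 2 + 2.0*5 = 12.0000
Minimum tick count = 5; winners = [1, 3]; smallest index = 1

Answer: 1 5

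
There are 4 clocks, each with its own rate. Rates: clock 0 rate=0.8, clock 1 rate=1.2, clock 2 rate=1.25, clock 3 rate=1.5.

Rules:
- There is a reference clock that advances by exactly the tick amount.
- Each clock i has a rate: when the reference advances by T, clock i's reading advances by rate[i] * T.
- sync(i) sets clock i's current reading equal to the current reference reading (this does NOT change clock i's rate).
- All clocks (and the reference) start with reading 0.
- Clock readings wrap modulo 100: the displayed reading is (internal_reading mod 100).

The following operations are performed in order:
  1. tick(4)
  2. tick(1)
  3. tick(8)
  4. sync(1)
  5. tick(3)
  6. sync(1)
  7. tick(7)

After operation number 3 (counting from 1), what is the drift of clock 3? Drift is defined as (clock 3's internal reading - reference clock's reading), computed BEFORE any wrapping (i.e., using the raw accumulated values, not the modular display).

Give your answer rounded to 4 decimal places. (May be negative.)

Answer: 6.5000

Derivation:
After op 1 tick(4): ref=4.0000 raw=[3.2000 4.8000 5.0000 6.0000]
After op 2 tick(1): ref=5.0000 raw=[4.0000 6.0000 6.2500 7.5000]
After op 3 tick(8): ref=13.0000 raw=[10.4000 15.6000 16.2500 19.5000]
Drift of clock 3 after op 3: 19.5000 - 13.0000 = 6.5000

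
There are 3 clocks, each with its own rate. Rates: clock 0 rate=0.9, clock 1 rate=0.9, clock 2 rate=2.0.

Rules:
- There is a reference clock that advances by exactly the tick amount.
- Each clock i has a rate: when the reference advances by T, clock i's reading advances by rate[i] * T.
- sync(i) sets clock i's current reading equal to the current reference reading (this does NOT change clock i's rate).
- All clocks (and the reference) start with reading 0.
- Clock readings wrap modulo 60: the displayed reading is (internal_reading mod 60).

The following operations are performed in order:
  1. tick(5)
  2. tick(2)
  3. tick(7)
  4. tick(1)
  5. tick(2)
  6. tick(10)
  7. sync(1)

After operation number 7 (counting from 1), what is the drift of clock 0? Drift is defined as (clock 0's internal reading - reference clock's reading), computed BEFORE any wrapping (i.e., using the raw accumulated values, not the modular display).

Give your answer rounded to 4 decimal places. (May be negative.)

Answer: -2.7000

Derivation:
After op 1 tick(5): ref=5.0000 raw=[4.5000 4.5000 10.0000]
After op 2 tick(2): ref=7.0000 raw=[6.3000 6.3000 14.0000]
After op 3 tick(7): ref=14.0000 raw=[12.6000 12.6000 28.0000]
After op 4 tick(1): ref=15.0000 raw=[13.5000 13.5000 30.0000]
After op 5 tick(2): ref=17.0000 raw=[15.3000 15.3000 34.0000]
After op 6 tick(10): ref=27.0000 raw=[24.3000 24.3000 54.0000]
After op 7 sync(1): ref=27.0000 raw=[24.3000 27.0000 54.0000]
Drift of clock 0 after op 7: 24.3000 - 27.0000 = -2.7000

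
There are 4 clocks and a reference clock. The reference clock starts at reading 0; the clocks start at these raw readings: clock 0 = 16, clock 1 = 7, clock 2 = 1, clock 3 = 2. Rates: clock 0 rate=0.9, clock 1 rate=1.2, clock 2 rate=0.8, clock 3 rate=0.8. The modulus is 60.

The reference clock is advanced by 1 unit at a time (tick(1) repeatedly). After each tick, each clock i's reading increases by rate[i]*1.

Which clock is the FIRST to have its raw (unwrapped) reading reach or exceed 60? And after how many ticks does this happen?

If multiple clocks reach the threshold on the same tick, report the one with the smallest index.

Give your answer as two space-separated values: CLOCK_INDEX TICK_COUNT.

clock 0: start=16, rate=0.9, needs 60-16 = 44; ticks = ceil(44/0.9) = ceil(48.8889) = 49; reading at tick 49 = 16 + 0.9*49 = 60.1000
clock 1: start=7, rate=1.2, needs 60-7 = 53; ticks = ceil(53/1.2) = ceil(44.1667) = 45; reading at tick 45 = 7 + 1.2*45 = 61.0000
clock 2: start=1, rate=0.8, needs 60-1 = 59; ticks = ceil(59/0.8) = ceil(73.7500) = 74; reading at tick 74 = 1 + 0.8*74 = 60.2000
clock 3: start=2, rate=0.8, needs 60-2 = 58; ticks = ceil(58/0.8) = ceil(72.5000) = 73; reading at tick 73 = 2 + 0.8*73 = 60.4000
Minimum tick count = 45; winners = [1]; smallest index = 1

Answer: 1 45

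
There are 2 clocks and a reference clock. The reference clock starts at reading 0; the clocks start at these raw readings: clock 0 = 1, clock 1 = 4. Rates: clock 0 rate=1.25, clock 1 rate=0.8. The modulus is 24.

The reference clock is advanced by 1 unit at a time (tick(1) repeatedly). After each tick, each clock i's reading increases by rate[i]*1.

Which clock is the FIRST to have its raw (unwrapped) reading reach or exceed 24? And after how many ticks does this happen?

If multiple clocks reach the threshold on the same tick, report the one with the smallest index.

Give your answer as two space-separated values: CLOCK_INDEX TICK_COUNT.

clock 0: start=1, rate=1.25, needs 24-1 = 23; ticks = ceil(23/1.25) = ceil(18.4000) = 19; reading at tick 19 = 1 + 1.25*19 = 24.7500
clock 1: start=4, rate=0.8, needs 24-4 = 20; ticks = ceil(20/0.8) = ceil(25.0000) = 25; reading at tick 25 = 4 + 0.8*25 = 24.0000
Minimum tick count = 19; winners = [0]; smallest index = 0

Answer: 0 19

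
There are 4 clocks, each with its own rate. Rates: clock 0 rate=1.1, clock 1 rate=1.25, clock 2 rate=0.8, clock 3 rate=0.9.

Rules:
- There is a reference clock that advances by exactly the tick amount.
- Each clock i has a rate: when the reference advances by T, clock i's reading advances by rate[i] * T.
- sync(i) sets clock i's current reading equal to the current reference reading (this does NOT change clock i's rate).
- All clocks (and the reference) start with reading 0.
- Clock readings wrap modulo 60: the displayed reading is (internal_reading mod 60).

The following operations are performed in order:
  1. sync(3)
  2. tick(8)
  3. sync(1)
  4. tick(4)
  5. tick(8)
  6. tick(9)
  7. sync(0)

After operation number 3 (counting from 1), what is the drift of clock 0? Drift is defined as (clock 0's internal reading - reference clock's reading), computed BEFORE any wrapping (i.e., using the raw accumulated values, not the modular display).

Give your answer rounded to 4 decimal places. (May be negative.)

After op 1 sync(3): ref=0.0000 raw=[0.0000 0.0000 0.0000 0.0000]
After op 2 tick(8): ref=8.0000 raw=[8.8000 10.0000 6.4000 7.2000]
After op 3 sync(1): ref=8.0000 raw=[8.8000 8.0000 6.4000 7.2000]
Drift of clock 0 after op 3: 8.8000 - 8.0000 = 0.8000

Answer: 0.8000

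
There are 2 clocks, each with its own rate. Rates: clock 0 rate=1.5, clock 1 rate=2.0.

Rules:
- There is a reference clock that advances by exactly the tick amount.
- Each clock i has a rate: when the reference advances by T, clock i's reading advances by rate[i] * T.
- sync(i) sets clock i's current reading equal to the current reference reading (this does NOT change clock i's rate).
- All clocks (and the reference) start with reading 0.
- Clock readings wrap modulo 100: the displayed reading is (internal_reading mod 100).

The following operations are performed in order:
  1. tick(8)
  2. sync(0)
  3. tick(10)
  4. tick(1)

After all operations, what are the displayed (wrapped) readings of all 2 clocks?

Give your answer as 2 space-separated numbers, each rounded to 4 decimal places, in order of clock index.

Answer: 24.5000 38.0000

Derivation:
After op 1 tick(8): ref=8.0000 raw=[12.0000 16.0000]
After op 2 sync(0): ref=8.0000 raw=[8.0000 16.0000]
After op 3 tick(10): ref=18.0000 raw=[23.0000 36.0000]
After op 4 tick(1): ref=19.0000 raw=[24.5000 38.0000]
Wrap final raw readings (mod 100): 24.5000 mod 100 = 24.5000; 38.0000 mod 100 = 38.0000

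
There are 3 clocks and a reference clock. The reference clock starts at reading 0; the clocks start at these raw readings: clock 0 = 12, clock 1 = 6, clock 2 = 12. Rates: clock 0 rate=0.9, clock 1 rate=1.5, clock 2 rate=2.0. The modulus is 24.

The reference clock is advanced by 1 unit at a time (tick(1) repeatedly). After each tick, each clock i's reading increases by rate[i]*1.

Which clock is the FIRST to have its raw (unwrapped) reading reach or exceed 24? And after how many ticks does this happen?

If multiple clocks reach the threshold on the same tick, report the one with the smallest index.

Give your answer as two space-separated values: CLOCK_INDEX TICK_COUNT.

Answer: 2 6

Derivation:
clock 0: start=12, rate=0.9, needs 24-12 = 12; ticks = ceil(12/0.9) = ceil(13.3333) = 14; reading at tick 14 = 12 + 0.9*14 = 24.6000
clock 1: start=6, rate=1.5, needs 24-6 = 18; ticks = ceil(18/1.5) = ceil(12.0000) = 12; reading at tick 12 = 6 + 1.5*12 = 24.0000
clock 2: start=12, rate=2.0, needs 24-12 = 12; ticks = ceil(12/2.0) = ceil(6.0000) = 6; reading at tick 6 = 12 + 2.0*6 = 24.0000
Minimum tick count = 6; winners = [2]; smallest index = 2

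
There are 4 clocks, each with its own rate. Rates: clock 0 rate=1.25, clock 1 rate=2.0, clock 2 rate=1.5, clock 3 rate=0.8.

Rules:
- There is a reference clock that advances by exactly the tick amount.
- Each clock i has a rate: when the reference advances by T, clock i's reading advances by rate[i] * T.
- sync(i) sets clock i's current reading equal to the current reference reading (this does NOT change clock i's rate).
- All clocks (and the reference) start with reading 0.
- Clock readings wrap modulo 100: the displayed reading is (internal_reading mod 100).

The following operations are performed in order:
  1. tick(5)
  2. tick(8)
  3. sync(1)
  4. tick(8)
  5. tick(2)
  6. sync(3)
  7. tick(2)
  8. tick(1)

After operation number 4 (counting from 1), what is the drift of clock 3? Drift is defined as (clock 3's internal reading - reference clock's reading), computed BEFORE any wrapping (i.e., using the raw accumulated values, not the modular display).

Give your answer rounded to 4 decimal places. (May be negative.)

After op 1 tick(5): ref=5.0000 raw=[6.2500 10.0000 7.5000 4.0000]
After op 2 tick(8): ref=13.0000 raw=[16.2500 26.0000 19.5000 10.4000]
After op 3 sync(1): ref=13.0000 raw=[16.2500 13.0000 19.5000 10.4000]
After op 4 tick(8): ref=21.0000 raw=[26.2500 29.0000 31.5000 16.8000]
Drift of clock 3 after op 4: 16.8000 - 21.0000 = -4.2000

Answer: -4.2000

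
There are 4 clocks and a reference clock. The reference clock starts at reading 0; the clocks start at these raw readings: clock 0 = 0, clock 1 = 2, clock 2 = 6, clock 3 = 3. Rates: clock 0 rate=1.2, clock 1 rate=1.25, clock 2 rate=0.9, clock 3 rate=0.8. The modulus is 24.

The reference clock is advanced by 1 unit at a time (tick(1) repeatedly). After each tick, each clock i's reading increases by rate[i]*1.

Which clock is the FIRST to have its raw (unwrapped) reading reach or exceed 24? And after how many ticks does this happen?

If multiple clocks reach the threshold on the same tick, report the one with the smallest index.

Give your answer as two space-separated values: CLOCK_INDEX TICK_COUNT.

clock 0: start=0, rate=1.2, needs 24-0 = 24; ticks = ceil(24/1.2) = ceil(20.0000) = 20; reading at tick 20 = 0 + 1.2*20 = 24.0000
clock 1: start=2, rate=1.25, needs 24-2 = 22; ticks = ceil(22/1.25) = ceil(17.6000) = 18; reading at tick 18 = 2 + 1.25*18 = 24.5000
clock 2: start=6, rate=0.9, needs 24-6 = 18; ticks = ceil(18/0.9) = ceil(20.0000) = 20; reading at tick 20 = 6 + 0.9*20 = 24.0000
clock 3: start=3, rate=0.8, needs 24-3 = 21; ticks = ceil(21/0.8) = ceil(26.2500) = 27; reading at tick 27 = 3 + 0.8*27 = 24.6000
Minimum tick count = 18; winners = [1]; smallest index = 1

Answer: 1 18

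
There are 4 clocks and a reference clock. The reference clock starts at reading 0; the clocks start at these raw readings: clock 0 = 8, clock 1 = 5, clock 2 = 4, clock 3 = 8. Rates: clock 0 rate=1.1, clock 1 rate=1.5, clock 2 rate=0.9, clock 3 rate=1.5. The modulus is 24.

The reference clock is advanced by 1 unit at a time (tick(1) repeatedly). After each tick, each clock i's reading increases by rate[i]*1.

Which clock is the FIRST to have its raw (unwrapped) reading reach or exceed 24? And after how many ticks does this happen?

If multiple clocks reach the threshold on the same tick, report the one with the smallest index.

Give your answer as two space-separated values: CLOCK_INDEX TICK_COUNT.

Answer: 3 11

Derivation:
clock 0: start=8, rate=1.1, needs 24-8 = 16; ticks = ceil(16/1.1) = ceil(14.5455) = 15; reading at tick 15 = 8 + 1.1*15 = 24.5000
clock 1: start=5, rate=1.5, needs 24-5 = 19; ticks = ceil(19/1.5) = ceil(12.6667) = 13; reading at tick 13 = 5 + 1.5*13 = 24.5000
clock 2: start=4, rate=0.9, needs 24-4 = 20; ticks = ceil(20/0.9) = ceil(22.2222) = 23; reading at tick 23 = 4 + 0.9*23 = 24.7000
clock 3: start=8, rate=1.5, needs 24-8 = 16; ticks = ceil(16/1.5) = ceil(10.6667) = 11; reading at tick 11 = 8 + 1.5*11 = 24.5000
Minimum tick count = 11; winners = [3]; smallest index = 3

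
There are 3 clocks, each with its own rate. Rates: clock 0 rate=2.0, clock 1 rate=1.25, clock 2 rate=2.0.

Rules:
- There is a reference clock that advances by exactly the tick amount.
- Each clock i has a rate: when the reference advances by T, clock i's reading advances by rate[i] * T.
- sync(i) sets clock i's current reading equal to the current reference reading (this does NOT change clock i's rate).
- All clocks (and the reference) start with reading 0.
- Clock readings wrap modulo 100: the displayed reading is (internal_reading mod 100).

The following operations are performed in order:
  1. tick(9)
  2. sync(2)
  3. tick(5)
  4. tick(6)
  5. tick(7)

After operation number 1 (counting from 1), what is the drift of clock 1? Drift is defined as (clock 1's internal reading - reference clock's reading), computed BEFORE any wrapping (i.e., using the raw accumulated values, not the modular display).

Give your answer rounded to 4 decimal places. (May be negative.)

Answer: 2.2500

Derivation:
After op 1 tick(9): ref=9.0000 raw=[18.0000 11.2500 18.0000]
Drift of clock 1 after op 1: 11.2500 - 9.0000 = 2.2500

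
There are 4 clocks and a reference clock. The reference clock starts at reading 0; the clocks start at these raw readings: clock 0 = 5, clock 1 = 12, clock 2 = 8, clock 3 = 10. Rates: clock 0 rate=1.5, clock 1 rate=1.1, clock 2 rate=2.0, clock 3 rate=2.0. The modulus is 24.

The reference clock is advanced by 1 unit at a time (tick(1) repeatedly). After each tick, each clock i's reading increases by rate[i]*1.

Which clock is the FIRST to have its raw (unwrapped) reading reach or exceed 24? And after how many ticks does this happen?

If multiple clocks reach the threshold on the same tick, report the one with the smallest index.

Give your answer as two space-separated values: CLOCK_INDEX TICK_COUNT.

Answer: 3 7

Derivation:
clock 0: start=5, rate=1.5, needs 24-5 = 19; ticks = ceil(19/1.5) = ceil(12.6667) = 13; reading at tick 13 = 5 + 1.5*13 = 24.5000
clock 1: start=12, rate=1.1, needs 24-12 = 12; ticks = ceil(12/1.1) = ceil(10.9091) = 11; reading at tick 11 = 12 + 1.1*11 = 24.1000
clock 2: start=8, rate=2.0, needs 24-8 = 16; ticks = ceil(16/2.0) = ceil(8.0000) = 8; reading at tick 8 = 8 + 2.0*8 = 24.0000
clock 3: start=10, rate=2.0, needs 24-10 = 14; ticks = ceil(14/2.0) = ceil(7.0000) = 7; reading at tick 7 = 10 + 2.0*7 = 24.0000
Minimum tick count = 7; winners = [3]; smallest index = 3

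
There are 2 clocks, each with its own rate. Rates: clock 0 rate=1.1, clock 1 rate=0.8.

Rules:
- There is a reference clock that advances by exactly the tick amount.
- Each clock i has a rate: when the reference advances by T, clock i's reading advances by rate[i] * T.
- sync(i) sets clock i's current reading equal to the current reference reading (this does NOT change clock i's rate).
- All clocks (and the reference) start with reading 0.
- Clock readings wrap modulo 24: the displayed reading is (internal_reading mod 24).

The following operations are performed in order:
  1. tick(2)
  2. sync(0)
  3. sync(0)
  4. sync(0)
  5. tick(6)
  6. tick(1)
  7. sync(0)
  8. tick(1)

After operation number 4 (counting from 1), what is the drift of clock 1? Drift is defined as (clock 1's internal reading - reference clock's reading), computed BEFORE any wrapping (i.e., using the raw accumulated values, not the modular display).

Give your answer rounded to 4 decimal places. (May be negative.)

Answer: -0.4000

Derivation:
After op 1 tick(2): ref=2.0000 raw=[2.2000 1.6000]
After op 2 sync(0): ref=2.0000 raw=[2.0000 1.6000]
After op 3 sync(0): ref=2.0000 raw=[2.0000 1.6000]
After op 4 sync(0): ref=2.0000 raw=[2.0000 1.6000]
Drift of clock 1 after op 4: 1.6000 - 2.0000 = -0.4000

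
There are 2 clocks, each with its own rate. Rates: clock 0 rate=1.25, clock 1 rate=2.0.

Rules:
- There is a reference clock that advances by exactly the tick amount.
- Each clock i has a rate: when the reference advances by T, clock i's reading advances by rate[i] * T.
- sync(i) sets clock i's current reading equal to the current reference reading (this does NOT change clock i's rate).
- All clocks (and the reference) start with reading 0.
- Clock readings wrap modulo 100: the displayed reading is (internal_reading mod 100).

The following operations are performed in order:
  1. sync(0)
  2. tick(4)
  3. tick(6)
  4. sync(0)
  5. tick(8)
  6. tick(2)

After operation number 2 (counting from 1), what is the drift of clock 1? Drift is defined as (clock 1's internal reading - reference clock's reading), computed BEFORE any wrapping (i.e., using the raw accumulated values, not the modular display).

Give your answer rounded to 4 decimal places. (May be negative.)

After op 1 sync(0): ref=0.0000 raw=[0.0000 0.0000]
After op 2 tick(4): ref=4.0000 raw=[5.0000 8.0000]
Drift of clock 1 after op 2: 8.0000 - 4.0000 = 4.0000

Answer: 4.0000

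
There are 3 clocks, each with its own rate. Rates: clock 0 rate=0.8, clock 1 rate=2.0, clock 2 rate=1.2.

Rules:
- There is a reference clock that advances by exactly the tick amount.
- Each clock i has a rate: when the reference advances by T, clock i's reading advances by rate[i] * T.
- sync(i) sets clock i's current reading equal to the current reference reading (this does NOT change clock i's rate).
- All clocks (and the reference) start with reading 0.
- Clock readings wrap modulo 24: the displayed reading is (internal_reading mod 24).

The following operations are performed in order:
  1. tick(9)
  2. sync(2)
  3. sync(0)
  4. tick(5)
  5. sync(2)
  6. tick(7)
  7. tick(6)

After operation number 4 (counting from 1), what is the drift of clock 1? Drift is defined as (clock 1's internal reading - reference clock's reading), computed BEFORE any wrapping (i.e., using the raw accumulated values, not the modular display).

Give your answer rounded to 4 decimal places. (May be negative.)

Answer: 14.0000

Derivation:
After op 1 tick(9): ref=9.0000 raw=[7.2000 18.0000 10.8000]
After op 2 sync(2): ref=9.0000 raw=[7.2000 18.0000 9.0000]
After op 3 sync(0): ref=9.0000 raw=[9.0000 18.0000 9.0000]
After op 4 tick(5): ref=14.0000 raw=[13.0000 28.0000 15.0000]
Drift of clock 1 after op 4: 28.0000 - 14.0000 = 14.0000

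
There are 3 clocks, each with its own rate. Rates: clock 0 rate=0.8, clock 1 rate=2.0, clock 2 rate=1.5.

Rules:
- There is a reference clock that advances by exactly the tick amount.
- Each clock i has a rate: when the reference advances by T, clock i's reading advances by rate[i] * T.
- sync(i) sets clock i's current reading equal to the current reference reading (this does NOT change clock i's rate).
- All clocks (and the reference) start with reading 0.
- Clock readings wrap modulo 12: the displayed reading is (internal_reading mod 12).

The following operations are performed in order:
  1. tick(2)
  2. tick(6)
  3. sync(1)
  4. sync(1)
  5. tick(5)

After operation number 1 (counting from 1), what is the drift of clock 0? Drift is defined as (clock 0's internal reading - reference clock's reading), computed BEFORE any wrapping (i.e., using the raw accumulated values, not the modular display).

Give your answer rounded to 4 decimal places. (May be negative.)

After op 1 tick(2): ref=2.0000 raw=[1.6000 4.0000 3.0000]
Drift of clock 0 after op 1: 1.6000 - 2.0000 = -0.4000

Answer: -0.4000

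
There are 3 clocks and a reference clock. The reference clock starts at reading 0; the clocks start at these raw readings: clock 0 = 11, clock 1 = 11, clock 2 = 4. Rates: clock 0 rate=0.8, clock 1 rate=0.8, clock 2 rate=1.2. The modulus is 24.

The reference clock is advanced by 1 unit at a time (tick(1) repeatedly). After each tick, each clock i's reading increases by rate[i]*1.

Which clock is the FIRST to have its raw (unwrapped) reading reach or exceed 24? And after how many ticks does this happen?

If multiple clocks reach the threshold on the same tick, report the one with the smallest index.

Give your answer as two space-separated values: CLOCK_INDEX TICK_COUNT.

Answer: 0 17

Derivation:
clock 0: start=11, rate=0.8, needs 24-11 = 13; ticks = ceil(13/0.8) = ceil(16.2500) = 17; reading at tick 17 = 11 + 0.8*17 = 24.6000
clock 1: start=11, rate=0.8, needs 24-11 = 13; ticks = ceil(13/0.8) = ceil(16.2500) = 17; reading at tick 17 = 11 + 0.8*17 = 24.6000
clock 2: start=4, rate=1.2, needs 24-4 = 20; ticks = ceil(20/1.2) = ceil(16.6667) = 17; reading at tick 17 = 4 + 1.2*17 = 24.4000
Minimum tick count = 17; winners = [0, 1, 2]; smallest index = 0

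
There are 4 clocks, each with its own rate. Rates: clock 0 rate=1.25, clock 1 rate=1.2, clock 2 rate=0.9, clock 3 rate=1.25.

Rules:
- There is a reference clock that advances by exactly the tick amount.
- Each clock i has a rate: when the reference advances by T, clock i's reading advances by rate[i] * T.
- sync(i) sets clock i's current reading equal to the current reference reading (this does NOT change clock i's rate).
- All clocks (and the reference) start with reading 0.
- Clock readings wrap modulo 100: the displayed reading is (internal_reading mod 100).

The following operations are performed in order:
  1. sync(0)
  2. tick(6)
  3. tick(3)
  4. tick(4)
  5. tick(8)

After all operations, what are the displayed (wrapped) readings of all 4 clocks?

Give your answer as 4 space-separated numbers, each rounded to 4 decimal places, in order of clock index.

After op 1 sync(0): ref=0.0000 raw=[0.0000 0.0000 0.0000 0.0000]
After op 2 tick(6): ref=6.0000 raw=[7.5000 7.2000 5.4000 7.5000]
After op 3 tick(3): ref=9.0000 raw=[11.2500 10.8000 8.1000 11.2500]
After op 4 tick(4): ref=13.0000 raw=[16.2500 15.6000 11.7000 16.2500]
After op 5 tick(8): ref=21.0000 raw=[26.2500 25.2000 18.9000 26.2500]
Wrap final raw readings (mod 100): 26.2500 mod 100 = 26.2500; 25.2000 mod 100 = 25.2000; 18.9000 mod 100 = 18.9000; 26.2500 mod 100 = 26.2500

Answer: 26.2500 25.2000 18.9000 26.2500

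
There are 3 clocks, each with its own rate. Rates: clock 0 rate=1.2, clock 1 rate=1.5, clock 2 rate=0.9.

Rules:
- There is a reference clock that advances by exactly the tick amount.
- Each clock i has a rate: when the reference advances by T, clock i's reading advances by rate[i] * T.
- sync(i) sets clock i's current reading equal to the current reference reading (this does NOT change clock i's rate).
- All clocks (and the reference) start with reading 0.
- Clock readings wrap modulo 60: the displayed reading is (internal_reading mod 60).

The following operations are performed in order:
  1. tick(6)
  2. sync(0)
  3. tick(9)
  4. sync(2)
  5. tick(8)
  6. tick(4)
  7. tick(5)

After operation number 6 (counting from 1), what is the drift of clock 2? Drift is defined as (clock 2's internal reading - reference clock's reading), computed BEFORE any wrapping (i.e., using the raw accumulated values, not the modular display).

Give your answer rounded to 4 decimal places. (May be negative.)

Answer: -1.2000

Derivation:
After op 1 tick(6): ref=6.0000 raw=[7.2000 9.0000 5.4000]
After op 2 sync(0): ref=6.0000 raw=[6.0000 9.0000 5.4000]
After op 3 tick(9): ref=15.0000 raw=[16.8000 22.5000 13.5000]
After op 4 sync(2): ref=15.0000 raw=[16.8000 22.5000 15.0000]
After op 5 tick(8): ref=23.0000 raw=[26.4000 34.5000 22.2000]
After op 6 tick(4): ref=27.0000 raw=[31.2000 40.5000 25.8000]
Drift of clock 2 after op 6: 25.8000 - 27.0000 = -1.2000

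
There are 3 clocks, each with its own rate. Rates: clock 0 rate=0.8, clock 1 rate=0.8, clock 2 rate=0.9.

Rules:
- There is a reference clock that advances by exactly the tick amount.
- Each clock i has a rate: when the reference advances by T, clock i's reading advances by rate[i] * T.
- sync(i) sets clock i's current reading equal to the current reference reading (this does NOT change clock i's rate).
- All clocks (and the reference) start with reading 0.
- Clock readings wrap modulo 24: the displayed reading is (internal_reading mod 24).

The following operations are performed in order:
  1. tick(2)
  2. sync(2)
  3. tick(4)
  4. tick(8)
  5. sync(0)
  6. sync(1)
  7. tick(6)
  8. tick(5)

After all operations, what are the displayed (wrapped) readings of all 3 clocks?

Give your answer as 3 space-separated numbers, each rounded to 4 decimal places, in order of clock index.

After op 1 tick(2): ref=2.0000 raw=[1.6000 1.6000 1.8000]
After op 2 sync(2): ref=2.0000 raw=[1.6000 1.6000 2.0000]
After op 3 tick(4): ref=6.0000 raw=[4.8000 4.8000 5.6000]
After op 4 tick(8): ref=14.0000 raw=[11.2000 11.2000 12.8000]
After op 5 sync(0): ref=14.0000 raw=[14.0000 11.2000 12.8000]
After op 6 sync(1): ref=14.0000 raw=[14.0000 14.0000 12.8000]
After op 7 tick(6): ref=20.0000 raw=[18.8000 18.8000 18.2000]
After op 8 tick(5): ref=25.0000 raw=[22.8000 22.8000 22.7000]
Wrap final raw readings (mod 24): 22.8000 mod 24 = 22.8000; 22.8000 mod 24 = 22.8000; 22.7000 mod 24 = 22.7000

Answer: 22.8000 22.8000 22.7000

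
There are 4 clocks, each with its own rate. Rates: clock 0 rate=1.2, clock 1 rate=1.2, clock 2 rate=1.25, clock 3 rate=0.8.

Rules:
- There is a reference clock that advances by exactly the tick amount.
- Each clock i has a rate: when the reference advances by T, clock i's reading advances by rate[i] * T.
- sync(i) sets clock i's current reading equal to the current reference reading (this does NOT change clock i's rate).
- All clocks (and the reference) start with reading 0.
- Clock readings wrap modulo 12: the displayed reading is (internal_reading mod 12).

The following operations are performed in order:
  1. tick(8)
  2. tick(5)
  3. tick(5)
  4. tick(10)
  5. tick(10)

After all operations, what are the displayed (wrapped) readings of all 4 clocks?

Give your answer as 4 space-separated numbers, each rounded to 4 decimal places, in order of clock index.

Answer: 9.6000 9.6000 11.5000 6.4000

Derivation:
After op 1 tick(8): ref=8.0000 raw=[9.6000 9.6000 10.0000 6.4000]
After op 2 tick(5): ref=13.0000 raw=[15.6000 15.6000 16.2500 10.4000]
After op 3 tick(5): ref=18.0000 raw=[21.6000 21.6000 22.5000 14.4000]
After op 4 tick(10): ref=28.0000 raw=[33.6000 33.6000 35.0000 22.4000]
After op 5 tick(10): ref=38.0000 raw=[45.6000 45.6000 47.5000 30.4000]
Wrap final raw readings (mod 12): 45.6000 mod 12 = 9.6000; 45.6000 mod 12 = 9.6000; 47.5000 mod 12 = 11.5000; 30.4000 mod 12 = 6.4000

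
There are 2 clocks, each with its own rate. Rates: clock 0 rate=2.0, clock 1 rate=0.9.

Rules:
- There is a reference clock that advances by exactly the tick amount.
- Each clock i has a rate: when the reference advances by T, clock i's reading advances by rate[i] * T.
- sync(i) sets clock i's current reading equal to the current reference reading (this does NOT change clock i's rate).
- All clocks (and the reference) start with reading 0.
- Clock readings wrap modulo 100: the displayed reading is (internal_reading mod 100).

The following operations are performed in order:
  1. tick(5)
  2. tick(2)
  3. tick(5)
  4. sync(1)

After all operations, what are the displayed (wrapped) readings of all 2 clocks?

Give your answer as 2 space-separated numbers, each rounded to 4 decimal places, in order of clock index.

Answer: 24.0000 12.0000

Derivation:
After op 1 tick(5): ref=5.0000 raw=[10.0000 4.5000]
After op 2 tick(2): ref=7.0000 raw=[14.0000 6.3000]
After op 3 tick(5): ref=12.0000 raw=[24.0000 10.8000]
After op 4 sync(1): ref=12.0000 raw=[24.0000 12.0000]
Wrap final raw readings (mod 100): 24.0000 mod 100 = 24.0000; 12.0000 mod 100 = 12.0000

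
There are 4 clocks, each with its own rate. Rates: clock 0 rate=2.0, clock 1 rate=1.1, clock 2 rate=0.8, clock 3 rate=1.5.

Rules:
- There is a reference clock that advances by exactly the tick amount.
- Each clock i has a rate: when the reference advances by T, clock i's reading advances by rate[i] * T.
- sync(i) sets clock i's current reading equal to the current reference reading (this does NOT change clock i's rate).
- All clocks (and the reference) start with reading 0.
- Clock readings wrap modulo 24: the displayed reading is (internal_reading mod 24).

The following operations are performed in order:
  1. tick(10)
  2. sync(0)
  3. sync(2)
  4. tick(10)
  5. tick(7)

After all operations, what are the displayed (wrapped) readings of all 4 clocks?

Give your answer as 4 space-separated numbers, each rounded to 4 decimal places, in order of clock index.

After op 1 tick(10): ref=10.0000 raw=[20.0000 11.0000 8.0000 15.0000]
After op 2 sync(0): ref=10.0000 raw=[10.0000 11.0000 8.0000 15.0000]
After op 3 sync(2): ref=10.0000 raw=[10.0000 11.0000 10.0000 15.0000]
After op 4 tick(10): ref=20.0000 raw=[30.0000 22.0000 18.0000 30.0000]
After op 5 tick(7): ref=27.0000 raw=[44.0000 29.7000 23.6000 40.5000]
Wrap final raw readings (mod 24): 44.0000 mod 24 = 20.0000; 29.7000 mod 24 = 5.7000; 23.6000 mod 24 = 23.6000; 40.5000 mod 24 = 16.5000

Answer: 20.0000 5.7000 23.6000 16.5000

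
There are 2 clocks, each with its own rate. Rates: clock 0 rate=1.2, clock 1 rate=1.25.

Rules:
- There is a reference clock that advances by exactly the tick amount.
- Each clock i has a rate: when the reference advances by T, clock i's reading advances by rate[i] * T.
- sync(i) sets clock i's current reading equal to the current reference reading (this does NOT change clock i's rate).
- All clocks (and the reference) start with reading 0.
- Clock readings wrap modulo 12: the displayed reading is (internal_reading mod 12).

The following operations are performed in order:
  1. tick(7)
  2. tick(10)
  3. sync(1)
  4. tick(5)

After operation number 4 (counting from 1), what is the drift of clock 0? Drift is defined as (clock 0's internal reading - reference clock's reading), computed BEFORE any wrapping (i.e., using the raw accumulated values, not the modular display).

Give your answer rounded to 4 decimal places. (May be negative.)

After op 1 tick(7): ref=7.0000 raw=[8.4000 8.7500]
After op 2 tick(10): ref=17.0000 raw=[20.4000 21.2500]
After op 3 sync(1): ref=17.0000 raw=[20.4000 17.0000]
After op 4 tick(5): ref=22.0000 raw=[26.4000 23.2500]
Drift of clock 0 after op 4: 26.4000 - 22.0000 = 4.4000

Answer: 4.4000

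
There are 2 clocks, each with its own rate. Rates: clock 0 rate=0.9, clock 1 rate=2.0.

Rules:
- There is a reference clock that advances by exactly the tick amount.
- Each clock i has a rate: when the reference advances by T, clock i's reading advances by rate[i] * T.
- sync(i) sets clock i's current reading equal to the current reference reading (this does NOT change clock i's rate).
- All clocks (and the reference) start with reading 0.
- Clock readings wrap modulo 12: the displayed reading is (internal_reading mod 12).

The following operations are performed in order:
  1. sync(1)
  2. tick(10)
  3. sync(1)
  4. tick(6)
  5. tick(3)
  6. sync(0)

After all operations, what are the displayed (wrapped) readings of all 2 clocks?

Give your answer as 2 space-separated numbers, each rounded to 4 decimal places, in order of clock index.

After op 1 sync(1): ref=0.0000 raw=[0.0000 0.0000]
After op 2 tick(10): ref=10.0000 raw=[9.0000 20.0000]
After op 3 sync(1): ref=10.0000 raw=[9.0000 10.0000]
After op 4 tick(6): ref=16.0000 raw=[14.4000 22.0000]
After op 5 tick(3): ref=19.0000 raw=[17.1000 28.0000]
After op 6 sync(0): ref=19.0000 raw=[19.0000 28.0000]
Wrap final raw readings (mod 12): 19.0000 mod 12 = 7.0000; 28.0000 mod 12 = 4.0000

Answer: 7.0000 4.0000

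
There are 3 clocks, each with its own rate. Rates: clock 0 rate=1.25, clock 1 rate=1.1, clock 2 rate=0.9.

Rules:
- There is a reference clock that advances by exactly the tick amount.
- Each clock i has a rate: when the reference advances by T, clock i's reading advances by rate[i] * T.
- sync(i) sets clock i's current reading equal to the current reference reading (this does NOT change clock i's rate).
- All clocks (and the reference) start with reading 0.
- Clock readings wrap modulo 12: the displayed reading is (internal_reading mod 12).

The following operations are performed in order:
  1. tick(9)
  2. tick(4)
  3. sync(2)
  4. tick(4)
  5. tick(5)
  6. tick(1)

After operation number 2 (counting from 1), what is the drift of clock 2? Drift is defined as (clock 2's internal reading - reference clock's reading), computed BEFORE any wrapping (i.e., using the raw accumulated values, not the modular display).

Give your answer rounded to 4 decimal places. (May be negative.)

After op 1 tick(9): ref=9.0000 raw=[11.2500 9.9000 8.1000]
After op 2 tick(4): ref=13.0000 raw=[16.2500 14.3000 11.7000]
Drift of clock 2 after op 2: 11.7000 - 13.0000 = -1.3000

Answer: -1.3000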